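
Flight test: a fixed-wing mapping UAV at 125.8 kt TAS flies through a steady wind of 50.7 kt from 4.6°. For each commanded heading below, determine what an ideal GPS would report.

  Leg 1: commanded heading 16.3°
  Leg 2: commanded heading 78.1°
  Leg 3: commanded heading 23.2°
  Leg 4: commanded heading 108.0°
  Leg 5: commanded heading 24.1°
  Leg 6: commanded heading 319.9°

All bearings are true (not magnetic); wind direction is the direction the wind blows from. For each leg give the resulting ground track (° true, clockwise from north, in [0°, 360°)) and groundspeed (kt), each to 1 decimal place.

Leg 1: track=24.0°, groundspeed=76.8 kt
Leg 2: track=101.7°, groundspeed=121.5 kt
Leg 3: track=34.9°, groundspeed=79.4 kt
Leg 4: track=127.7°, groundspeed=146.1 kt
Leg 5: track=36.3°, groundspeed=79.8 kt
Leg 6: track=298.2°, groundspeed=96.6 kt

Leg 1: heading 16.3°; drift +7.7° → track 24.0°, groundspeed 76.8 kt
Leg 2: heading 78.1°; drift +23.6° → track 101.7°, groundspeed 121.5 kt
Leg 3: heading 23.2°; drift +11.7° → track 34.9°, groundspeed 79.4 kt
Leg 4: heading 108.0°; drift +19.7° → track 127.7°, groundspeed 146.1 kt
Leg 5: heading 24.1°; drift +12.2° → track 36.3°, groundspeed 79.8 kt
Leg 6: heading 319.9°; drift -21.7° → track 298.2°, groundspeed 96.6 kt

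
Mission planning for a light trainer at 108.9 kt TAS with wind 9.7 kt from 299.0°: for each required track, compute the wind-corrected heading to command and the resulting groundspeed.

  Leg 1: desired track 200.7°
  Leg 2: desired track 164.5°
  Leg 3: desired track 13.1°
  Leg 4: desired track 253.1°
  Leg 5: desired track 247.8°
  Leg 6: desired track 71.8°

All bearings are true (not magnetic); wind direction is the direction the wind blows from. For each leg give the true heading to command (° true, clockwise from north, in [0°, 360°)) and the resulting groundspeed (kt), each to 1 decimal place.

Leg 1: heading=205.8°, groundspeed=109.9 kt
Leg 2: heading=168.1°, groundspeed=115.5 kt
Leg 3: heading=8.2°, groundspeed=105.8 kt
Leg 4: heading=256.8°, groundspeed=101.9 kt
Leg 5: heading=251.8°, groundspeed=102.6 kt
Leg 6: heading=68.1°, groundspeed=115.3 kt

Leg 1: desired track 200.7°; wind correction +5.1° → command heading 205.8°, groundspeed 109.9 kt
Leg 2: desired track 164.5°; wind correction +3.6° → command heading 168.1°, groundspeed 115.5 kt
Leg 3: desired track 13.1°; wind correction -4.9° → command heading 8.2°, groundspeed 105.8 kt
Leg 4: desired track 253.1°; wind correction +3.7° → command heading 256.8°, groundspeed 101.9 kt
Leg 5: desired track 247.8°; wind correction +4.0° → command heading 251.8°, groundspeed 102.6 kt
Leg 6: desired track 71.8°; wind correction -3.7° → command heading 68.1°, groundspeed 115.3 kt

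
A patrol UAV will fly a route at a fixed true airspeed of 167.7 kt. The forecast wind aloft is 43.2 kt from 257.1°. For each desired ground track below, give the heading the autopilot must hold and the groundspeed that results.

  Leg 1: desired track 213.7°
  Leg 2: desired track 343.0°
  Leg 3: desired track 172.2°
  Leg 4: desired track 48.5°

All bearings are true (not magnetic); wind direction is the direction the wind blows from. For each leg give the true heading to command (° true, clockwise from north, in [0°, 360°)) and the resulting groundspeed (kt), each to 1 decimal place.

Leg 1: desired track 213.7°; wind correction +10.2° → command heading 223.9°, groundspeed 133.7 kt
Leg 2: desired track 343.0°; wind correction -14.9° → command heading 328.1°, groundspeed 159.0 kt
Leg 3: desired track 172.2°; wind correction +14.9° → command heading 187.1°, groundspeed 158.2 kt
Leg 4: desired track 48.5°; wind correction -7.1° → command heading 41.4°, groundspeed 204.3 kt

Leg 1: heading=223.9°, groundspeed=133.7 kt
Leg 2: heading=328.1°, groundspeed=159.0 kt
Leg 3: heading=187.1°, groundspeed=158.2 kt
Leg 4: heading=41.4°, groundspeed=204.3 kt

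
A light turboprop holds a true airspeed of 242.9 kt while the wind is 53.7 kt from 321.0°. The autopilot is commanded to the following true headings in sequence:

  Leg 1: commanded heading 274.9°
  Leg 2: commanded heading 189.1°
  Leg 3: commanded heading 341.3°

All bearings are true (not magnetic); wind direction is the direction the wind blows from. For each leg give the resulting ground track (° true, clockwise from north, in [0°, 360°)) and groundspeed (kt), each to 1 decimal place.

Leg 1: heading 274.9°; drift -10.7° → track 264.2°, groundspeed 209.3 kt
Leg 2: heading 189.1°; drift -8.2° → track 180.9°, groundspeed 281.6 kt
Leg 3: heading 341.3°; drift +5.5° → track 346.8°, groundspeed 193.4 kt

Leg 1: track=264.2°, groundspeed=209.3 kt
Leg 2: track=180.9°, groundspeed=281.6 kt
Leg 3: track=346.8°, groundspeed=193.4 kt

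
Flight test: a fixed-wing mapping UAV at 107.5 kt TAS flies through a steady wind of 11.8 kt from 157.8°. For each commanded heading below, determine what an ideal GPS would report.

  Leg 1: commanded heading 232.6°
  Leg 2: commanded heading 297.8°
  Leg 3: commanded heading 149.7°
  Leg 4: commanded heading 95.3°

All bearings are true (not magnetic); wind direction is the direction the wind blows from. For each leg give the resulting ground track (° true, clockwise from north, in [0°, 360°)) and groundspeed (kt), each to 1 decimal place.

Leg 1: heading 232.6°; drift +6.2° → track 238.8°, groundspeed 105.0 kt
Leg 2: heading 297.8°; drift +3.7° → track 301.5°, groundspeed 116.8 kt
Leg 3: heading 149.7°; drift -1.0° → track 148.7°, groundspeed 95.8 kt
Leg 4: heading 95.3°; drift -5.9° → track 89.4°, groundspeed 102.6 kt

Leg 1: track=238.8°, groundspeed=105.0 kt
Leg 2: track=301.5°, groundspeed=116.8 kt
Leg 3: track=148.7°, groundspeed=95.8 kt
Leg 4: track=89.4°, groundspeed=102.6 kt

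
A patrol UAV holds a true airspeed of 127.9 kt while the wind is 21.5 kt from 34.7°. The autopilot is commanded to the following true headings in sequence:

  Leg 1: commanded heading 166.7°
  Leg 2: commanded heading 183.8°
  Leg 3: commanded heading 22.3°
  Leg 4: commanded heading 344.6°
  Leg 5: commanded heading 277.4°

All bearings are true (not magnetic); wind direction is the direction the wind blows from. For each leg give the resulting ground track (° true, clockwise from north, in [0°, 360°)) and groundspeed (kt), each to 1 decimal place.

Leg 1: track=173.1°, groundspeed=143.2 kt
Leg 2: track=188.1°, groundspeed=146.8 kt
Leg 3: track=19.8°, groundspeed=107.0 kt
Leg 4: track=336.4°, groundspeed=115.3 kt
Leg 5: track=269.5°, groundspeed=139.1 kt

Leg 1: heading 166.7°; drift +6.4° → track 173.1°, groundspeed 143.2 kt
Leg 2: heading 183.8°; drift +4.3° → track 188.1°, groundspeed 146.8 kt
Leg 3: heading 22.3°; drift -2.5° → track 19.8°, groundspeed 107.0 kt
Leg 4: heading 344.6°; drift -8.2° → track 336.4°, groundspeed 115.3 kt
Leg 5: heading 277.4°; drift -7.9° → track 269.5°, groundspeed 139.1 kt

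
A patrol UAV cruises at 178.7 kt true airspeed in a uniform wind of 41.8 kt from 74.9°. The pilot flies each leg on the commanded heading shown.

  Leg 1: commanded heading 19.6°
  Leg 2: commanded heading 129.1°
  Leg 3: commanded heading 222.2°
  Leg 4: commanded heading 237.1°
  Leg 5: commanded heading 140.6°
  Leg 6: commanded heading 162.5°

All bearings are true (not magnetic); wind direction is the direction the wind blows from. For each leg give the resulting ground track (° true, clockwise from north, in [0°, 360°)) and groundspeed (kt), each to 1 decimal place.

Leg 1: heading 19.6°; drift -12.5° → track 7.1°, groundspeed 158.7 kt
Leg 2: heading 129.1°; drift +12.4° → track 141.5°, groundspeed 157.9 kt
Leg 3: heading 222.2°; drift +6.0° → track 228.2°, groundspeed 215.1 kt
Leg 4: heading 237.1°; drift +3.3° → track 240.4°, groundspeed 218.9 kt
Leg 5: heading 140.6°; drift +13.3° → track 153.9°, groundspeed 165.9 kt
Leg 6: heading 162.5°; drift +13.3° → track 175.8°, groundspeed 181.8 kt

Leg 1: track=7.1°, groundspeed=158.7 kt
Leg 2: track=141.5°, groundspeed=157.9 kt
Leg 3: track=228.2°, groundspeed=215.1 kt
Leg 4: track=240.4°, groundspeed=218.9 kt
Leg 5: track=153.9°, groundspeed=165.9 kt
Leg 6: track=175.8°, groundspeed=181.8 kt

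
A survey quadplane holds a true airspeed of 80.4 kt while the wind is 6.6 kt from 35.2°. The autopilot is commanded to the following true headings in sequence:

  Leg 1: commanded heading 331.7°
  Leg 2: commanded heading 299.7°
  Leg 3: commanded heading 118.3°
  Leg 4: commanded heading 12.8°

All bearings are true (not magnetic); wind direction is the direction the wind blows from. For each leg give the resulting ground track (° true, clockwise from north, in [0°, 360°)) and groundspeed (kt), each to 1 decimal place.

Leg 1: track=327.3°, groundspeed=77.7 kt
Leg 2: track=295.1°, groundspeed=81.3 kt
Leg 3: track=123.0°, groundspeed=79.9 kt
Leg 4: track=10.9°, groundspeed=74.3 kt

Leg 1: heading 331.7°; drift -4.4° → track 327.3°, groundspeed 77.7 kt
Leg 2: heading 299.7°; drift -4.6° → track 295.1°, groundspeed 81.3 kt
Leg 3: heading 118.3°; drift +4.7° → track 123.0°, groundspeed 79.9 kt
Leg 4: heading 12.8°; drift -1.9° → track 10.9°, groundspeed 74.3 kt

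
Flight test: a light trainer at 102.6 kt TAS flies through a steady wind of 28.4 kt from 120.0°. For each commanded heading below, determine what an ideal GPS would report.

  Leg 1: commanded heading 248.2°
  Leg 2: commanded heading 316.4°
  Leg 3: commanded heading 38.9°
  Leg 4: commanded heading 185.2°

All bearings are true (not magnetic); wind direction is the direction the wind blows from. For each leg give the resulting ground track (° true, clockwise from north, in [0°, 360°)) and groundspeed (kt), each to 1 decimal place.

Leg 1: heading 248.2°; drift +10.5° → track 258.7°, groundspeed 122.2 kt
Leg 2: heading 316.4°; drift -3.5° → track 312.9°, groundspeed 130.1 kt
Leg 3: heading 38.9°; drift -15.9° → track 23.0°, groundspeed 102.1 kt
Leg 4: heading 185.2°; drift +15.9° → track 201.1°, groundspeed 94.3 kt

Leg 1: track=258.7°, groundspeed=122.2 kt
Leg 2: track=312.9°, groundspeed=130.1 kt
Leg 3: track=23.0°, groundspeed=102.1 kt
Leg 4: track=201.1°, groundspeed=94.3 kt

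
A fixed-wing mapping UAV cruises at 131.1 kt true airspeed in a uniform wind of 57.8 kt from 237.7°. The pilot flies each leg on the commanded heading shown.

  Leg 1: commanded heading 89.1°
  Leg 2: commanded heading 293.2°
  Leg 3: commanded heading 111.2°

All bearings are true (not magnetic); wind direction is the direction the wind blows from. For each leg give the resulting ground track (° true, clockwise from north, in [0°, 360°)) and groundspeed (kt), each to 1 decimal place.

Leg 1: heading 89.1°; drift -9.5° → track 79.6°, groundspeed 182.9 kt
Leg 2: heading 293.2°; drift +25.8° → track 319.0°, groundspeed 109.3 kt
Leg 3: heading 111.2°; drift -15.7° → track 95.5°, groundspeed 171.9 kt

Leg 1: track=79.6°, groundspeed=182.9 kt
Leg 2: track=319.0°, groundspeed=109.3 kt
Leg 3: track=95.5°, groundspeed=171.9 kt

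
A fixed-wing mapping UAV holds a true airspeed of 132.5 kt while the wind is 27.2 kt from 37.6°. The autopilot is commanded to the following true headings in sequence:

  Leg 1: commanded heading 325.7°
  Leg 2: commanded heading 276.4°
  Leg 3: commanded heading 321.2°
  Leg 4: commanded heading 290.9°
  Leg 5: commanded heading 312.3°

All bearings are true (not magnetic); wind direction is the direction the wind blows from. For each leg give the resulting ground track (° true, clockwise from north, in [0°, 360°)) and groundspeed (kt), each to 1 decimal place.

Leg 1: track=313.9°, groundspeed=126.7 kt
Leg 2: track=267.4°, groundspeed=148.4 kt
Leg 3: track=309.4°, groundspeed=128.8 kt
Leg 4: track=280.4°, groundspeed=142.7 kt
Leg 5: track=300.5°, groundspeed=133.1 kt

Leg 1: heading 325.7°; drift -11.8° → track 313.9°, groundspeed 126.7 kt
Leg 2: heading 276.4°; drift -9.0° → track 267.4°, groundspeed 148.4 kt
Leg 3: heading 321.2°; drift -11.8° → track 309.4°, groundspeed 128.8 kt
Leg 4: heading 290.9°; drift -10.5° → track 280.4°, groundspeed 142.7 kt
Leg 5: heading 312.3°; drift -11.8° → track 300.5°, groundspeed 133.1 kt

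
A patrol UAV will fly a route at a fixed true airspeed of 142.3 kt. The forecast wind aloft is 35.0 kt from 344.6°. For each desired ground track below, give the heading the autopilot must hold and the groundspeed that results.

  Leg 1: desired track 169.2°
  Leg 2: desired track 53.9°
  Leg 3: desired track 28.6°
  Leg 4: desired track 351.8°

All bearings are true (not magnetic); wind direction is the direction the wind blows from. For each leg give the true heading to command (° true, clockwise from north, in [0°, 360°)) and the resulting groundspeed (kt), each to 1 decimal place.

Leg 1: desired track 169.2°; wind correction +1.1° → command heading 170.3°, groundspeed 177.2 kt
Leg 2: desired track 53.9°; wind correction -13.3° → command heading 40.6°, groundspeed 126.1 kt
Leg 3: desired track 28.6°; wind correction -9.8° → command heading 18.8°, groundspeed 115.0 kt
Leg 4: desired track 351.8°; wind correction -1.8° → command heading 350.0°, groundspeed 107.5 kt

Leg 1: heading=170.3°, groundspeed=177.2 kt
Leg 2: heading=40.6°, groundspeed=126.1 kt
Leg 3: heading=18.8°, groundspeed=115.0 kt
Leg 4: heading=350.0°, groundspeed=107.5 kt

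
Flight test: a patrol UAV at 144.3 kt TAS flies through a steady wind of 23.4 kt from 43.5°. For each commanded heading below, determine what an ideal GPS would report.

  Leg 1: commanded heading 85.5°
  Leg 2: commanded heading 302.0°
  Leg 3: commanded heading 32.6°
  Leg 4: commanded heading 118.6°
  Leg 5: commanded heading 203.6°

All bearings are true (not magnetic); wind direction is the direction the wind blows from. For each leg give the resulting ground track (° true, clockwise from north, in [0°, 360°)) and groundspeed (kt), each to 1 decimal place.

Leg 1: track=92.5°, groundspeed=127.9 kt
Leg 2: track=293.2°, groundspeed=150.7 kt
Leg 3: track=30.5°, groundspeed=121.4 kt
Leg 4: track=127.9°, groundspeed=140.1 kt
Leg 5: track=206.3°, groundspeed=166.5 kt

Leg 1: heading 85.5°; drift +7.0° → track 92.5°, groundspeed 127.9 kt
Leg 2: heading 302.0°; drift -8.8° → track 293.2°, groundspeed 150.7 kt
Leg 3: heading 32.6°; drift -2.1° → track 30.5°, groundspeed 121.4 kt
Leg 4: heading 118.6°; drift +9.3° → track 127.9°, groundspeed 140.1 kt
Leg 5: heading 203.6°; drift +2.7° → track 206.3°, groundspeed 166.5 kt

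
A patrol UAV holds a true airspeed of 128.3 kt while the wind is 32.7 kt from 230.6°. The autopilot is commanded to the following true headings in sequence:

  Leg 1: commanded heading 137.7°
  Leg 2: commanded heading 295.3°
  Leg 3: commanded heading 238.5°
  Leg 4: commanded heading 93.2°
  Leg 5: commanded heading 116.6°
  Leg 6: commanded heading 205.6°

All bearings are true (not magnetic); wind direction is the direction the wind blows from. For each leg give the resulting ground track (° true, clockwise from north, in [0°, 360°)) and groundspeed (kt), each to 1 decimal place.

Leg 1: track=123.6°, groundspeed=134.0 kt
Leg 2: track=309.8°, groundspeed=118.1 kt
Leg 3: track=241.2°, groundspeed=96.0 kt
Leg 4: track=84.9°, groundspeed=154.0 kt
Leg 5: track=104.7°, groundspeed=144.7 kt
Leg 6: track=197.6°, groundspeed=99.6 kt

Leg 1: heading 137.7°; drift -14.1° → track 123.6°, groundspeed 134.0 kt
Leg 2: heading 295.3°; drift +14.5° → track 309.8°, groundspeed 118.1 kt
Leg 3: heading 238.5°; drift +2.7° → track 241.2°, groundspeed 96.0 kt
Leg 4: heading 93.2°; drift -8.3° → track 84.9°, groundspeed 154.0 kt
Leg 5: heading 116.6°; drift -11.9° → track 104.7°, groundspeed 144.7 kt
Leg 6: heading 205.6°; drift -8.0° → track 197.6°, groundspeed 99.6 kt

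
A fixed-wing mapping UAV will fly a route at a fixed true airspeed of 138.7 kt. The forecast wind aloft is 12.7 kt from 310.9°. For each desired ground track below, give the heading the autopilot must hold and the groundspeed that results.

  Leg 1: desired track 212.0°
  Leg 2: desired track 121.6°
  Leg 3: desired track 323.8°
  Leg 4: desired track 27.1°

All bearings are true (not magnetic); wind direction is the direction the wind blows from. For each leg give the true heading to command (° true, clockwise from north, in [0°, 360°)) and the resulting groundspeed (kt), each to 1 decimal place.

Leg 1: desired track 212.0°; wind correction +5.2° → command heading 217.2°, groundspeed 140.1 kt
Leg 2: desired track 121.6°; wind correction -0.8° → command heading 120.8°, groundspeed 151.2 kt
Leg 3: desired track 323.8°; wind correction -1.2° → command heading 322.6°, groundspeed 126.3 kt
Leg 4: desired track 27.1°; wind correction -5.1° → command heading 22.0°, groundspeed 135.1 kt

Leg 1: heading=217.2°, groundspeed=140.1 kt
Leg 2: heading=120.8°, groundspeed=151.2 kt
Leg 3: heading=322.6°, groundspeed=126.3 kt
Leg 4: heading=22.0°, groundspeed=135.1 kt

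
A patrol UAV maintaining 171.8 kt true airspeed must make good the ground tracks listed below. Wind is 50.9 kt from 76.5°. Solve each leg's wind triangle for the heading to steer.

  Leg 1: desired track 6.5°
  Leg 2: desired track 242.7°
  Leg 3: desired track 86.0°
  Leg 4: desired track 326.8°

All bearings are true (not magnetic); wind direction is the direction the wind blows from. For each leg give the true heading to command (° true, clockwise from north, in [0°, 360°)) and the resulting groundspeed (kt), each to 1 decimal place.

Leg 1: desired track 6.5°; wind correction +16.2° → command heading 22.7°, groundspeed 147.6 kt
Leg 2: desired track 242.7°; wind correction -4.1° → command heading 238.6°, groundspeed 220.8 kt
Leg 3: desired track 86.0°; wind correction -2.8° → command heading 83.2°, groundspeed 121.4 kt
Leg 4: desired track 326.8°; wind correction +16.2° → command heading 343.0°, groundspeed 182.1 kt

Leg 1: heading=22.7°, groundspeed=147.6 kt
Leg 2: heading=238.6°, groundspeed=220.8 kt
Leg 3: heading=83.2°, groundspeed=121.4 kt
Leg 4: heading=343.0°, groundspeed=182.1 kt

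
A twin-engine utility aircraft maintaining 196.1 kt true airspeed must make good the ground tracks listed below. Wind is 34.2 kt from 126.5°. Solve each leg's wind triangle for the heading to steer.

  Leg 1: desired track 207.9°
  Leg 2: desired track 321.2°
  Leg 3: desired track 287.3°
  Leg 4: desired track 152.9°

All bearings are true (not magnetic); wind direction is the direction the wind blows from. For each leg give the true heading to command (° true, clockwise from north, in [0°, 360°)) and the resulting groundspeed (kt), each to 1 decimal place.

Leg 1: heading=198.0°, groundspeed=188.0 kt
Leg 2: heading=323.7°, groundspeed=229.0 kt
Leg 3: heading=284.0°, groundspeed=228.1 kt
Leg 4: heading=148.5°, groundspeed=164.9 kt

Leg 1: desired track 207.9°; wind correction -9.9° → command heading 198.0°, groundspeed 188.0 kt
Leg 2: desired track 321.2°; wind correction +2.5° → command heading 323.7°, groundspeed 229.0 kt
Leg 3: desired track 287.3°; wind correction -3.3° → command heading 284.0°, groundspeed 228.1 kt
Leg 4: desired track 152.9°; wind correction -4.4° → command heading 148.5°, groundspeed 164.9 kt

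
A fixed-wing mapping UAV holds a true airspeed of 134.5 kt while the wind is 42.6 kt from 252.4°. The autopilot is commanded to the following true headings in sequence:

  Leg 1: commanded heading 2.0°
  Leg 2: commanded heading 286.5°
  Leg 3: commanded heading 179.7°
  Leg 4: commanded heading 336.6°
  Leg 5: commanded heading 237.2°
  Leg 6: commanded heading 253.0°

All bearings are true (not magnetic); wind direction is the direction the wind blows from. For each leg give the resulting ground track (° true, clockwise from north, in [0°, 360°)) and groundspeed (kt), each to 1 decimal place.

Leg 1: heading 2.0°; drift +15.1° → track 17.1°, groundspeed 154.1 kt
Leg 2: heading 286.5°; drift +13.5° → track 300.0°, groundspeed 102.1 kt
Leg 3: heading 179.7°; drift -18.5° → track 161.2°, groundspeed 128.4 kt
Leg 4: heading 336.6°; drift +18.0° → track 354.6°, groundspeed 136.9 kt
Leg 5: heading 237.2°; drift -6.8° → track 230.4°, groundspeed 94.1 kt
Leg 6: heading 253.0°; drift +0.3° → track 253.3°, groundspeed 91.9 kt

Leg 1: track=17.1°, groundspeed=154.1 kt
Leg 2: track=300.0°, groundspeed=102.1 kt
Leg 3: track=161.2°, groundspeed=128.4 kt
Leg 4: track=354.6°, groundspeed=136.9 kt
Leg 5: track=230.4°, groundspeed=94.1 kt
Leg 6: track=253.3°, groundspeed=91.9 kt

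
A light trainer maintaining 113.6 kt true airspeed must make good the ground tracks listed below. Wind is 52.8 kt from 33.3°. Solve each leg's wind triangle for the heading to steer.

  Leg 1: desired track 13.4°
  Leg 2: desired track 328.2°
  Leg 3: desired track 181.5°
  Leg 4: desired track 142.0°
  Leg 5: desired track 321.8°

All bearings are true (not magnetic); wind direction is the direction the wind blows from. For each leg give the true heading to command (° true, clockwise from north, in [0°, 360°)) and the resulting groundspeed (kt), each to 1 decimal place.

Leg 1: desired track 13.4°; wind correction +9.1° → command heading 22.5°, groundspeed 62.5 kt
Leg 2: desired track 328.2°; wind correction +24.9° → command heading 353.1°, groundspeed 80.8 kt
Leg 3: desired track 181.5°; wind correction -14.2° → command heading 167.3°, groundspeed 155.0 kt
Leg 4: desired track 142.0°; wind correction -26.1° → command heading 115.9°, groundspeed 118.9 kt
Leg 5: desired track 321.8°; wind correction +26.2° → command heading 348.0°, groundspeed 85.2 kt

Leg 1: heading=22.5°, groundspeed=62.5 kt
Leg 2: heading=353.1°, groundspeed=80.8 kt
Leg 3: heading=167.3°, groundspeed=155.0 kt
Leg 4: heading=115.9°, groundspeed=118.9 kt
Leg 5: heading=348.0°, groundspeed=85.2 kt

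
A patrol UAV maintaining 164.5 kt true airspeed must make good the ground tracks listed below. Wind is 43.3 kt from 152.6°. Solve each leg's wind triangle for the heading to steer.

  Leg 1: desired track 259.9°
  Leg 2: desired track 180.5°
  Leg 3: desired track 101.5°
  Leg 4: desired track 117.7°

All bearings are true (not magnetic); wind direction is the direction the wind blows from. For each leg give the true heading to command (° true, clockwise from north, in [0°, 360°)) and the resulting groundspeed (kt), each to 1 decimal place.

Leg 1: heading=245.3°, groundspeed=172.1 kt
Leg 2: heading=173.4°, groundspeed=125.0 kt
Leg 3: heading=113.3°, groundspeed=133.8 kt
Leg 4: heading=126.4°, groundspeed=127.1 kt

Leg 1: desired track 259.9°; wind correction -14.6° → command heading 245.3°, groundspeed 172.1 kt
Leg 2: desired track 180.5°; wind correction -7.1° → command heading 173.4°, groundspeed 125.0 kt
Leg 3: desired track 101.5°; wind correction +11.8° → command heading 113.3°, groundspeed 133.8 kt
Leg 4: desired track 117.7°; wind correction +8.7° → command heading 126.4°, groundspeed 127.1 kt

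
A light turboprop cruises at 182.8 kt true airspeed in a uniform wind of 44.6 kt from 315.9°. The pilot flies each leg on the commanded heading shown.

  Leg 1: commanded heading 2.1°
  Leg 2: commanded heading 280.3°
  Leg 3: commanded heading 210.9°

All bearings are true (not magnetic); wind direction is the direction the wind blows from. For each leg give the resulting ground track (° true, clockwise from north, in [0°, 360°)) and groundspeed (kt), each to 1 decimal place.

Leg 1: track=14.1°, groundspeed=155.3 kt
Leg 2: track=270.3°, groundspeed=148.8 kt
Leg 3: track=198.4°, groundspeed=199.1 kt

Leg 1: heading 2.1°; drift +12.0° → track 14.1°, groundspeed 155.3 kt
Leg 2: heading 280.3°; drift -10.0° → track 270.3°, groundspeed 148.8 kt
Leg 3: heading 210.9°; drift -12.5° → track 198.4°, groundspeed 199.1 kt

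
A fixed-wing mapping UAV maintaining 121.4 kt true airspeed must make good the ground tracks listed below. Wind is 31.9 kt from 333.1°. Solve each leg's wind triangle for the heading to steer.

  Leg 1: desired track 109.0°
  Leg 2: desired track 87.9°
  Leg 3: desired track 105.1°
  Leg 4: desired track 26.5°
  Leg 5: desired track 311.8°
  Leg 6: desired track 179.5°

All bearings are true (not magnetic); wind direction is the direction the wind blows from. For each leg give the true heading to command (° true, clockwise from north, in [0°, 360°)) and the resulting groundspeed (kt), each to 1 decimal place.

Leg 1: heading=98.5°, groundspeed=142.3 kt
Leg 2: heading=74.1°, groundspeed=131.3 kt
Leg 3: heading=93.8°, groundspeed=140.4 kt
Leg 4: heading=14.3°, groundspeed=99.6 kt
Leg 5: heading=317.3°, groundspeed=91.1 kt
Leg 6: heading=186.2°, groundspeed=149.1 kt

Leg 1: desired track 109.0°; wind correction -10.5° → command heading 98.5°, groundspeed 142.3 kt
Leg 2: desired track 87.9°; wind correction -13.8° → command heading 74.1°, groundspeed 131.3 kt
Leg 3: desired track 105.1°; wind correction -11.3° → command heading 93.8°, groundspeed 140.4 kt
Leg 4: desired track 26.5°; wind correction -12.2° → command heading 14.3°, groundspeed 99.6 kt
Leg 5: desired track 311.8°; wind correction +5.5° → command heading 317.3°, groundspeed 91.1 kt
Leg 6: desired track 179.5°; wind correction +6.7° → command heading 186.2°, groundspeed 149.1 kt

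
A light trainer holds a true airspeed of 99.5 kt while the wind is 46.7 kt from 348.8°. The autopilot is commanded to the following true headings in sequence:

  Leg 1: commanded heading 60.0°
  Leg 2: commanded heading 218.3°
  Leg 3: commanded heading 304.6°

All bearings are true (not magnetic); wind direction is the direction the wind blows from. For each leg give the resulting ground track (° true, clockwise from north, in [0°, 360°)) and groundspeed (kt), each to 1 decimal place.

Leg 1: heading 60.0°; drift +27.6° → track 87.6°, groundspeed 95.3 kt
Leg 2: heading 218.3°; drift -15.3° → track 203.0°, groundspeed 134.6 kt
Leg 3: heading 304.6°; drift -26.3° → track 278.3°, groundspeed 73.6 kt

Leg 1: track=87.6°, groundspeed=95.3 kt
Leg 2: track=203.0°, groundspeed=134.6 kt
Leg 3: track=278.3°, groundspeed=73.6 kt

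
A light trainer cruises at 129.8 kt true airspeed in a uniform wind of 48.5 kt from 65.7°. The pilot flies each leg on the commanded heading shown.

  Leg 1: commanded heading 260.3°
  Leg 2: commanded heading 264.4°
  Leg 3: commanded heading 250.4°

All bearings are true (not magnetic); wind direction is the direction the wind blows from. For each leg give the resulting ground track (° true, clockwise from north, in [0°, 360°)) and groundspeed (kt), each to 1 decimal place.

Leg 1: heading 260.3°; drift -4.0° → track 256.3°, groundspeed 177.2 kt
Leg 2: heading 264.4°; drift -5.1° → track 259.3°, groundspeed 176.4 kt
Leg 3: heading 250.4°; drift -1.3° → track 249.1°, groundspeed 178.2 kt

Leg 1: track=256.3°, groundspeed=177.2 kt
Leg 2: track=259.3°, groundspeed=176.4 kt
Leg 3: track=249.1°, groundspeed=178.2 kt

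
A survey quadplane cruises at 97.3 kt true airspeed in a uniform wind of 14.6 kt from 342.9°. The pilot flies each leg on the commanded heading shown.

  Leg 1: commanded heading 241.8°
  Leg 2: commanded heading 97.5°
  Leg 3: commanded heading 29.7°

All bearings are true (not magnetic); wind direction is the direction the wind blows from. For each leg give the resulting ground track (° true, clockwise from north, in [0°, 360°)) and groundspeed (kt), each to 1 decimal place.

Leg 1: track=233.7°, groundspeed=101.1 kt
Leg 2: track=104.8°, groundspeed=104.2 kt
Leg 3: track=36.7°, groundspeed=88.0 kt

Leg 1: heading 241.8°; drift -8.1° → track 233.7°, groundspeed 101.1 kt
Leg 2: heading 97.5°; drift +7.3° → track 104.8°, groundspeed 104.2 kt
Leg 3: heading 29.7°; drift +7.0° → track 36.7°, groundspeed 88.0 kt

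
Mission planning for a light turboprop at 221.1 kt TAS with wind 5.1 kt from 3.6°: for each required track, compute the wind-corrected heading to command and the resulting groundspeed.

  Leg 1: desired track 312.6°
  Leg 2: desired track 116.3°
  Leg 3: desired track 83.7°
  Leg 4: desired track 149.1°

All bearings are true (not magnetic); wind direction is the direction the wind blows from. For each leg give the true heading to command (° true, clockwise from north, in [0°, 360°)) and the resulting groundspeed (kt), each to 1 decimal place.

Leg 1: heading=313.6°, groundspeed=217.9 kt
Leg 2: heading=115.1°, groundspeed=223.0 kt
Leg 3: heading=82.4°, groundspeed=220.2 kt
Leg 4: heading=148.4°, groundspeed=225.3 kt

Leg 1: desired track 312.6°; wind correction +1.0° → command heading 313.6°, groundspeed 217.9 kt
Leg 2: desired track 116.3°; wind correction -1.2° → command heading 115.1°, groundspeed 223.0 kt
Leg 3: desired track 83.7°; wind correction -1.3° → command heading 82.4°, groundspeed 220.2 kt
Leg 4: desired track 149.1°; wind correction -0.7° → command heading 148.4°, groundspeed 225.3 kt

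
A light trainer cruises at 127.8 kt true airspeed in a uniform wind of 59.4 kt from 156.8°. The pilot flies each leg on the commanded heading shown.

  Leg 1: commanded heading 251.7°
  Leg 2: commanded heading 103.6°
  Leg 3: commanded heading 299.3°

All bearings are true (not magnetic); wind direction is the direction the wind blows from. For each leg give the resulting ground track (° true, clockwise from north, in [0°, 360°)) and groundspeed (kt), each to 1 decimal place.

Leg 1: heading 251.7°; drift +24.0° → track 275.7°, groundspeed 145.5 kt
Leg 2: heading 103.6°; drift -27.3° → track 76.3°, groundspeed 103.8 kt
Leg 3: heading 299.3°; drift +11.7° → track 311.0°, groundspeed 178.6 kt

Leg 1: track=275.7°, groundspeed=145.5 kt
Leg 2: track=76.3°, groundspeed=103.8 kt
Leg 3: track=311.0°, groundspeed=178.6 kt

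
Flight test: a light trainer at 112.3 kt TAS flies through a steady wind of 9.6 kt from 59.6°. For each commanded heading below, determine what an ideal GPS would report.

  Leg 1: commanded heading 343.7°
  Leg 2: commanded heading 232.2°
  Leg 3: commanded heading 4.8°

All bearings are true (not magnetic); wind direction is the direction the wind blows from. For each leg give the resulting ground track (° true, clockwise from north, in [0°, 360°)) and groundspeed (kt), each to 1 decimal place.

Leg 1: track=338.9°, groundspeed=110.4 kt
Leg 2: track=232.8°, groundspeed=121.8 kt
Leg 3: track=0.6°, groundspeed=107.1 kt

Leg 1: heading 343.7°; drift -4.8° → track 338.9°, groundspeed 110.4 kt
Leg 2: heading 232.2°; drift +0.6° → track 232.8°, groundspeed 121.8 kt
Leg 3: heading 4.8°; drift -4.2° → track 0.6°, groundspeed 107.1 kt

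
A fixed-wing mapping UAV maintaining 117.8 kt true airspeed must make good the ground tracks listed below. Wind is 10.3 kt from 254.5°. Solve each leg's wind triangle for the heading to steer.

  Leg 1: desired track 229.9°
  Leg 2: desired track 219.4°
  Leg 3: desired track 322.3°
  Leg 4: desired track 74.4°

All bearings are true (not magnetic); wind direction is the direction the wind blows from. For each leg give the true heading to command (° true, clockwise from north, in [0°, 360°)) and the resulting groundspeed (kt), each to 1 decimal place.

Leg 1: heading=232.0°, groundspeed=108.4 kt
Leg 2: heading=222.3°, groundspeed=109.2 kt
Leg 3: heading=317.7°, groundspeed=113.5 kt
Leg 4: heading=74.4°, groundspeed=128.1 kt

Leg 1: desired track 229.9°; wind correction +2.1° → command heading 232.0°, groundspeed 108.4 kt
Leg 2: desired track 219.4°; wind correction +2.9° → command heading 222.3°, groundspeed 109.2 kt
Leg 3: desired track 322.3°; wind correction -4.6° → command heading 317.7°, groundspeed 113.5 kt
Leg 4: desired track 74.4°; wind correction +0.0° → command heading 74.4°, groundspeed 128.1 kt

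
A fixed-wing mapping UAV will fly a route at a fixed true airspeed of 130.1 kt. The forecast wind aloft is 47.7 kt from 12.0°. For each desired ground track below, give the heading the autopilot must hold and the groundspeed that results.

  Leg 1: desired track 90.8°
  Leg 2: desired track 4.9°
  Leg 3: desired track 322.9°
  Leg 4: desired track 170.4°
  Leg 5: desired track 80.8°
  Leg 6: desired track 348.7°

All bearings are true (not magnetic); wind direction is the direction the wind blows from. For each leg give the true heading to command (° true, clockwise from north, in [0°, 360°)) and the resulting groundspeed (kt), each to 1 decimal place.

Leg 1: heading=69.7°, groundspeed=112.1 kt
Leg 2: heading=7.5°, groundspeed=82.6 kt
Leg 3: heading=339.0°, groundspeed=93.8 kt
Leg 4: heading=162.6°, groundspeed=173.3 kt
Leg 5: heading=60.8°, groundspeed=105.0 kt
Leg 6: heading=357.0°, groundspeed=84.9 kt

Leg 1: desired track 90.8°; wind correction -21.1° → command heading 69.7°, groundspeed 112.1 kt
Leg 2: desired track 4.9°; wind correction +2.6° → command heading 7.5°, groundspeed 82.6 kt
Leg 3: desired track 322.9°; wind correction +16.1° → command heading 339.0°, groundspeed 93.8 kt
Leg 4: desired track 170.4°; wind correction -7.8° → command heading 162.6°, groundspeed 173.3 kt
Leg 5: desired track 80.8°; wind correction -20.0° → command heading 60.8°, groundspeed 105.0 kt
Leg 6: desired track 348.7°; wind correction +8.3° → command heading 357.0°, groundspeed 84.9 kt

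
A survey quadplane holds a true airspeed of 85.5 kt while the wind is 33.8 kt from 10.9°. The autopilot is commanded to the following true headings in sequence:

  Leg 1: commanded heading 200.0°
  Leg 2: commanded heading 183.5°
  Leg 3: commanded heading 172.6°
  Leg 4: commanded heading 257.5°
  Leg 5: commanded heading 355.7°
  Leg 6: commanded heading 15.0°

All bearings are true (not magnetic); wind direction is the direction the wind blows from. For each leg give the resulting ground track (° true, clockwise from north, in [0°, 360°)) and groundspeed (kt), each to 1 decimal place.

Leg 1: track=197.4°, groundspeed=119.0 kt
Leg 2: track=185.6°, groundspeed=119.1 kt
Leg 3: track=177.8°, groundspeed=118.1 kt
Leg 4: track=240.1°, groundspeed=103.7 kt
Leg 5: track=346.2°, groundspeed=53.6 kt
Leg 6: track=17.7°, groundspeed=51.8 kt

Leg 1: heading 200.0°; drift -2.6° → track 197.4°, groundspeed 119.0 kt
Leg 2: heading 183.5°; drift +2.1° → track 185.6°, groundspeed 119.1 kt
Leg 3: heading 172.6°; drift +5.2° → track 177.8°, groundspeed 118.1 kt
Leg 4: heading 257.5°; drift -17.4° → track 240.1°, groundspeed 103.7 kt
Leg 5: heading 355.7°; drift -9.5° → track 346.2°, groundspeed 53.6 kt
Leg 6: heading 15.0°; drift +2.7° → track 17.7°, groundspeed 51.8 kt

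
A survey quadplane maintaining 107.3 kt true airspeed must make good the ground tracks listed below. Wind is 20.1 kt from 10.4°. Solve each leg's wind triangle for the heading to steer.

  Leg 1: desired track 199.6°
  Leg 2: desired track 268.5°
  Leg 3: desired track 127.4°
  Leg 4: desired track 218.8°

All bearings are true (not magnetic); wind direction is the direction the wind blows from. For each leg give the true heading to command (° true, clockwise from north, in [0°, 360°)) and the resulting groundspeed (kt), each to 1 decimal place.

Leg 1: desired track 199.6°; wind correction +1.7° → command heading 201.3°, groundspeed 127.1 kt
Leg 2: desired track 268.5°; wind correction +10.6° → command heading 279.1°, groundspeed 109.6 kt
Leg 3: desired track 127.4°; wind correction -9.6° → command heading 117.8°, groundspeed 114.9 kt
Leg 4: desired track 218.8°; wind correction +5.1° → command heading 223.9°, groundspeed 124.6 kt

Leg 1: heading=201.3°, groundspeed=127.1 kt
Leg 2: heading=279.1°, groundspeed=109.6 kt
Leg 3: heading=117.8°, groundspeed=114.9 kt
Leg 4: heading=223.9°, groundspeed=124.6 kt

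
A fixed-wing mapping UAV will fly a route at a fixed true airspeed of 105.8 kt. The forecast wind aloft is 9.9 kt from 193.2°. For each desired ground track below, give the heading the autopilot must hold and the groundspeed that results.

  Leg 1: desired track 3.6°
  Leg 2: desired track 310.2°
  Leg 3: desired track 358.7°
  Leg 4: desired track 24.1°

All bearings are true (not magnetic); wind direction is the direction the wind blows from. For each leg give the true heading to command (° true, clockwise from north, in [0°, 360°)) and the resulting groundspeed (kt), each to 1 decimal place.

Leg 1: heading=2.7°, groundspeed=115.5 kt
Leg 2: heading=305.4°, groundspeed=109.9 kt
Leg 3: heading=357.4°, groundspeed=115.4 kt
Leg 4: heading=25.1°, groundspeed=115.5 kt

Leg 1: desired track 3.6°; wind correction -0.9° → command heading 2.7°, groundspeed 115.5 kt
Leg 2: desired track 310.2°; wind correction -4.8° → command heading 305.4°, groundspeed 109.9 kt
Leg 3: desired track 358.7°; wind correction -1.3° → command heading 357.4°, groundspeed 115.4 kt
Leg 4: desired track 24.1°; wind correction +1.0° → command heading 25.1°, groundspeed 115.5 kt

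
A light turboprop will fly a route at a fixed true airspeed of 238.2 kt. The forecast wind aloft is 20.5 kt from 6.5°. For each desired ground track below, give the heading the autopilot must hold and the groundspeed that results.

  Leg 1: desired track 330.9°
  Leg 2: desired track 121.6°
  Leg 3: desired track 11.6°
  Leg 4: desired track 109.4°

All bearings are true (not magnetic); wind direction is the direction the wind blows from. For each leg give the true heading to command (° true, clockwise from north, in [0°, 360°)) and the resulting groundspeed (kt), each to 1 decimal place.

Leg 1: heading=333.8°, groundspeed=221.2 kt
Leg 2: heading=117.1°, groundspeed=246.2 kt
Leg 3: heading=11.2°, groundspeed=217.8 kt
Leg 4: heading=104.6°, groundspeed=241.9 kt

Leg 1: desired track 330.9°; wind correction +2.9° → command heading 333.8°, groundspeed 221.2 kt
Leg 2: desired track 121.6°; wind correction -4.5° → command heading 117.1°, groundspeed 246.2 kt
Leg 3: desired track 11.6°; wind correction -0.4° → command heading 11.2°, groundspeed 217.8 kt
Leg 4: desired track 109.4°; wind correction -4.8° → command heading 104.6°, groundspeed 241.9 kt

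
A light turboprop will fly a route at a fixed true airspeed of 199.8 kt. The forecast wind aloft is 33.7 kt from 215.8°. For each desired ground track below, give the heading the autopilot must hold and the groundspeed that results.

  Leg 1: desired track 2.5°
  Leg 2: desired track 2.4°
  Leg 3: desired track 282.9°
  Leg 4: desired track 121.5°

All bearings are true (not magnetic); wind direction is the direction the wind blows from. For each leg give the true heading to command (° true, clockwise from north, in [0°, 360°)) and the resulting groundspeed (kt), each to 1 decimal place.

Leg 1: desired track 2.5°; wind correction -5.3° → command heading 357.2°, groundspeed 227.1 kt
Leg 2: desired track 2.4°; wind correction -5.3° → command heading 357.1°, groundspeed 227.1 kt
Leg 3: desired track 282.9°; wind correction -8.9° → command heading 274.0°, groundspeed 184.3 kt
Leg 4: desired track 121.5°; wind correction +9.7° → command heading 131.2°, groundspeed 199.5 kt

Leg 1: heading=357.2°, groundspeed=227.1 kt
Leg 2: heading=357.1°, groundspeed=227.1 kt
Leg 3: heading=274.0°, groundspeed=184.3 kt
Leg 4: heading=131.2°, groundspeed=199.5 kt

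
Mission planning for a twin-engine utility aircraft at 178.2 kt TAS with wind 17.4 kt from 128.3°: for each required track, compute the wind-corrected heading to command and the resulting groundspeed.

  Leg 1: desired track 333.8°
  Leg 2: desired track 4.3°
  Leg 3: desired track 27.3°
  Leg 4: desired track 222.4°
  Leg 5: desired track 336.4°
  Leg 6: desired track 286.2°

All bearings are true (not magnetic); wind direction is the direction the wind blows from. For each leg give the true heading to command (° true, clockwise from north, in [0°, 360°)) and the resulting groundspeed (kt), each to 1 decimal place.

Leg 1: desired track 333.8°; wind correction +2.4° → command heading 336.2°, groundspeed 193.7 kt
Leg 2: desired track 4.3°; wind correction +4.6° → command heading 8.9°, groundspeed 187.3 kt
Leg 3: desired track 27.3°; wind correction +5.5° → command heading 32.8°, groundspeed 180.7 kt
Leg 4: desired track 222.4°; wind correction -5.6° → command heading 216.8°, groundspeed 178.6 kt
Leg 5: desired track 336.4°; wind correction +2.6° → command heading 339.0°, groundspeed 193.4 kt
Leg 6: desired track 286.2°; wind correction -2.1° → command heading 284.1°, groundspeed 194.2 kt

Leg 1: heading=336.2°, groundspeed=193.7 kt
Leg 2: heading=8.9°, groundspeed=187.3 kt
Leg 3: heading=32.8°, groundspeed=180.7 kt
Leg 4: heading=216.8°, groundspeed=178.6 kt
Leg 5: heading=339.0°, groundspeed=193.4 kt
Leg 6: heading=284.1°, groundspeed=194.2 kt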